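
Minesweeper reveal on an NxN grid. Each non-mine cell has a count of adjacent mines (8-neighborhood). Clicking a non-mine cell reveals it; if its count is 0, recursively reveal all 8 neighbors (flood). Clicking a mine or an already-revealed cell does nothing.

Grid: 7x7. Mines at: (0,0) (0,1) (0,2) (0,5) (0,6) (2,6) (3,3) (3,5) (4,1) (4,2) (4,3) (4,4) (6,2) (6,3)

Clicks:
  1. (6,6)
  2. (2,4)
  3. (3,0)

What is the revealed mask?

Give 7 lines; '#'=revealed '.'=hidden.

Click 1 (6,6) count=0: revealed 8 new [(4,5) (4,6) (5,4) (5,5) (5,6) (6,4) (6,5) (6,6)] -> total=8
Click 2 (2,4) count=2: revealed 1 new [(2,4)] -> total=9
Click 3 (3,0) count=1: revealed 1 new [(3,0)] -> total=10

Answer: .......
.......
....#..
#......
.....##
....###
....###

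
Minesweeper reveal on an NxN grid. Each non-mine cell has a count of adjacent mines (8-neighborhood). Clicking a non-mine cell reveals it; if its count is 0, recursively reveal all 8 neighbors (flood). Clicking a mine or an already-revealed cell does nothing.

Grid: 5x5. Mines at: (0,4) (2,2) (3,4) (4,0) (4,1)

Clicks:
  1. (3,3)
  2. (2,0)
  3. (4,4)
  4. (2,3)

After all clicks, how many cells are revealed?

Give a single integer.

Answer: 15

Derivation:
Click 1 (3,3) count=2: revealed 1 new [(3,3)] -> total=1
Click 2 (2,0) count=0: revealed 12 new [(0,0) (0,1) (0,2) (0,3) (1,0) (1,1) (1,2) (1,3) (2,0) (2,1) (3,0) (3,1)] -> total=13
Click 3 (4,4) count=1: revealed 1 new [(4,4)] -> total=14
Click 4 (2,3) count=2: revealed 1 new [(2,3)] -> total=15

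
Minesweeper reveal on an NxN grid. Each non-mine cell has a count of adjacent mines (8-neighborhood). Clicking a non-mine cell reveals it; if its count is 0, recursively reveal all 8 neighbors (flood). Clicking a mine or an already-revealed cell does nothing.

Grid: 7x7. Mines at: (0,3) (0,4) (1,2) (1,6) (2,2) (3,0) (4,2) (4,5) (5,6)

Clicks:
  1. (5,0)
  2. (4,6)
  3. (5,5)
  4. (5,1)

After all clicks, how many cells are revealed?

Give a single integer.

Answer: 15

Derivation:
Click 1 (5,0) count=0: revealed 14 new [(4,0) (4,1) (5,0) (5,1) (5,2) (5,3) (5,4) (5,5) (6,0) (6,1) (6,2) (6,3) (6,4) (6,5)] -> total=14
Click 2 (4,6) count=2: revealed 1 new [(4,6)] -> total=15
Click 3 (5,5) count=2: revealed 0 new [(none)] -> total=15
Click 4 (5,1) count=1: revealed 0 new [(none)] -> total=15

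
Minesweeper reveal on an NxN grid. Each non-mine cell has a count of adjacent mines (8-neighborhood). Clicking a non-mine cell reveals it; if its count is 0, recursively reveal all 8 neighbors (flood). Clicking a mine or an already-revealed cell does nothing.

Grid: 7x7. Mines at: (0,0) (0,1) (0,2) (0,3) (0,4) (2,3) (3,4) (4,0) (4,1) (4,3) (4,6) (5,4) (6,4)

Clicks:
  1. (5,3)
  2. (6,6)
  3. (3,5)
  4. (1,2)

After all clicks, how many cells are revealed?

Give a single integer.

Click 1 (5,3) count=3: revealed 1 new [(5,3)] -> total=1
Click 2 (6,6) count=0: revealed 4 new [(5,5) (5,6) (6,5) (6,6)] -> total=5
Click 3 (3,5) count=2: revealed 1 new [(3,5)] -> total=6
Click 4 (1,2) count=4: revealed 1 new [(1,2)] -> total=7

Answer: 7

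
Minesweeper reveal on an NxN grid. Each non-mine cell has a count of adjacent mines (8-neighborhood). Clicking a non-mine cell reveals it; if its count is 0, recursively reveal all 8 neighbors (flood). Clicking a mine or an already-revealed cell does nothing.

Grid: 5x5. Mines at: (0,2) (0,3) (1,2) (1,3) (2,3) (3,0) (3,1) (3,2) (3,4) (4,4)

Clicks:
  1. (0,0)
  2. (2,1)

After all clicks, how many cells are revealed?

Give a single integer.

Click 1 (0,0) count=0: revealed 6 new [(0,0) (0,1) (1,0) (1,1) (2,0) (2,1)] -> total=6
Click 2 (2,1) count=4: revealed 0 new [(none)] -> total=6

Answer: 6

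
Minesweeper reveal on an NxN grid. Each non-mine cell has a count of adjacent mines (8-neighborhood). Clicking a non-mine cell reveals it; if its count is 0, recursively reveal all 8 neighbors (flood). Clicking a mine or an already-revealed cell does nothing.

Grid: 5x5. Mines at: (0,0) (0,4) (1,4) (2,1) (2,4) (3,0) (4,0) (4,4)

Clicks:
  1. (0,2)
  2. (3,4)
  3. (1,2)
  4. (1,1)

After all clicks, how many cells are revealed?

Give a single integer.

Click 1 (0,2) count=0: revealed 6 new [(0,1) (0,2) (0,3) (1,1) (1,2) (1,3)] -> total=6
Click 2 (3,4) count=2: revealed 1 new [(3,4)] -> total=7
Click 3 (1,2) count=1: revealed 0 new [(none)] -> total=7
Click 4 (1,1) count=2: revealed 0 new [(none)] -> total=7

Answer: 7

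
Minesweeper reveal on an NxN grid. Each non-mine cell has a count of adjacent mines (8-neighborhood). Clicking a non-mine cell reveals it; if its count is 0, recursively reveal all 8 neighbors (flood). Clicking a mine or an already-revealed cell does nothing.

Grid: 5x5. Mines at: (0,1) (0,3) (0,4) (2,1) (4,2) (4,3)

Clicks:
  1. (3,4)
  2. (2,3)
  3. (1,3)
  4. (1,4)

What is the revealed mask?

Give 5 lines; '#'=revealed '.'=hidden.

Click 1 (3,4) count=1: revealed 1 new [(3,4)] -> total=1
Click 2 (2,3) count=0: revealed 8 new [(1,2) (1,3) (1,4) (2,2) (2,3) (2,4) (3,2) (3,3)] -> total=9
Click 3 (1,3) count=2: revealed 0 new [(none)] -> total=9
Click 4 (1,4) count=2: revealed 0 new [(none)] -> total=9

Answer: .....
..###
..###
..###
.....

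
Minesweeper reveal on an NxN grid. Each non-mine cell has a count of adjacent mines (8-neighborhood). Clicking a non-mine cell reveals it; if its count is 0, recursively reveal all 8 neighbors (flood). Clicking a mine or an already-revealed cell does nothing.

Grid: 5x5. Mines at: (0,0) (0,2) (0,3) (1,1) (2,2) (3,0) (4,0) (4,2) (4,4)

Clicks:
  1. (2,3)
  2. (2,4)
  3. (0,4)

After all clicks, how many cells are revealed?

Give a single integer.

Click 1 (2,3) count=1: revealed 1 new [(2,3)] -> total=1
Click 2 (2,4) count=0: revealed 5 new [(1,3) (1,4) (2,4) (3,3) (3,4)] -> total=6
Click 3 (0,4) count=1: revealed 1 new [(0,4)] -> total=7

Answer: 7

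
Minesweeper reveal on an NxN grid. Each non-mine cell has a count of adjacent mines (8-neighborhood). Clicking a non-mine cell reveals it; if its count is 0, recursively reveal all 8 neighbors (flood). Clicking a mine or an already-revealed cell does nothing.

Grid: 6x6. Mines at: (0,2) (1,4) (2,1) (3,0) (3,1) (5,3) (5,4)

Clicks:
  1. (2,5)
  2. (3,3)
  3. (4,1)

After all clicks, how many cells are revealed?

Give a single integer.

Click 1 (2,5) count=1: revealed 1 new [(2,5)] -> total=1
Click 2 (3,3) count=0: revealed 11 new [(2,2) (2,3) (2,4) (3,2) (3,3) (3,4) (3,5) (4,2) (4,3) (4,4) (4,5)] -> total=12
Click 3 (4,1) count=2: revealed 1 new [(4,1)] -> total=13

Answer: 13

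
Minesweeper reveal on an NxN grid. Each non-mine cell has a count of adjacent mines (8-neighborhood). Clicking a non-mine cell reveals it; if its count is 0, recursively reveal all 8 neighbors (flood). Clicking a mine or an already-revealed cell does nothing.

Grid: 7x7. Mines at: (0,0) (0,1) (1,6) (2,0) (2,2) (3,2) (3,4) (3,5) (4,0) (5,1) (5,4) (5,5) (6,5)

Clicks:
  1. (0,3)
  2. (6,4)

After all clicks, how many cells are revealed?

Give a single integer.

Click 1 (0,3) count=0: revealed 11 new [(0,2) (0,3) (0,4) (0,5) (1,2) (1,3) (1,4) (1,5) (2,3) (2,4) (2,5)] -> total=11
Click 2 (6,4) count=3: revealed 1 new [(6,4)] -> total=12

Answer: 12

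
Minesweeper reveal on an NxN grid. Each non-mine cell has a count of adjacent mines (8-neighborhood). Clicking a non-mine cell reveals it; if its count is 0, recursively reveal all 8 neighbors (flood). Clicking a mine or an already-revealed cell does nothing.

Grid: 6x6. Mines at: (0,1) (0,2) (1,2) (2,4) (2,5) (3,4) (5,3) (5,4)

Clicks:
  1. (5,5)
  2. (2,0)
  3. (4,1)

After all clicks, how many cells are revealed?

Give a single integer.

Answer: 18

Derivation:
Click 1 (5,5) count=1: revealed 1 new [(5,5)] -> total=1
Click 2 (2,0) count=0: revealed 17 new [(1,0) (1,1) (2,0) (2,1) (2,2) (2,3) (3,0) (3,1) (3,2) (3,3) (4,0) (4,1) (4,2) (4,3) (5,0) (5,1) (5,2)] -> total=18
Click 3 (4,1) count=0: revealed 0 new [(none)] -> total=18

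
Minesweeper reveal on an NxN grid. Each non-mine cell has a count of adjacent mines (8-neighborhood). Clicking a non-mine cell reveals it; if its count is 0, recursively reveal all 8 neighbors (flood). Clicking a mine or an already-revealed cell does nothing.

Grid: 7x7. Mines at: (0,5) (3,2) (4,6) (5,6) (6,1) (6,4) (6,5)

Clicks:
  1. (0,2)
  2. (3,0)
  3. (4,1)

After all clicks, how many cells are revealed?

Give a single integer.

Answer: 35

Derivation:
Click 1 (0,2) count=0: revealed 35 new [(0,0) (0,1) (0,2) (0,3) (0,4) (1,0) (1,1) (1,2) (1,3) (1,4) (1,5) (1,6) (2,0) (2,1) (2,2) (2,3) (2,4) (2,5) (2,6) (3,0) (3,1) (3,3) (3,4) (3,5) (3,6) (4,0) (4,1) (4,3) (4,4) (4,5) (5,0) (5,1) (5,3) (5,4) (5,5)] -> total=35
Click 2 (3,0) count=0: revealed 0 new [(none)] -> total=35
Click 3 (4,1) count=1: revealed 0 new [(none)] -> total=35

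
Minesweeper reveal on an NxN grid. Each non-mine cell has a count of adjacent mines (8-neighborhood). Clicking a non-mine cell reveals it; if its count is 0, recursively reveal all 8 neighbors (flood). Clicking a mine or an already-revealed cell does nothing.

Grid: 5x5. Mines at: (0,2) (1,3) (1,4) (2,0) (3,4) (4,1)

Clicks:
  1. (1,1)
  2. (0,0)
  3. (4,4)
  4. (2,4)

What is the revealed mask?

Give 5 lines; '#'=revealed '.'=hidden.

Click 1 (1,1) count=2: revealed 1 new [(1,1)] -> total=1
Click 2 (0,0) count=0: revealed 3 new [(0,0) (0,1) (1,0)] -> total=4
Click 3 (4,4) count=1: revealed 1 new [(4,4)] -> total=5
Click 4 (2,4) count=3: revealed 1 new [(2,4)] -> total=6

Answer: ##...
##...
....#
.....
....#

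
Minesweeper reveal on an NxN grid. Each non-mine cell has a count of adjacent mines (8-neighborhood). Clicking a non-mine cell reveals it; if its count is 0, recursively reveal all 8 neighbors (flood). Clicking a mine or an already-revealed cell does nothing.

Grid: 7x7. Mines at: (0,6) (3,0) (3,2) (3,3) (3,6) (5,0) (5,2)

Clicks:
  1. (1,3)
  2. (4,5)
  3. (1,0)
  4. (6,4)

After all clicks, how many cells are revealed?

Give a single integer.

Answer: 30

Derivation:
Click 1 (1,3) count=0: revealed 18 new [(0,0) (0,1) (0,2) (0,3) (0,4) (0,5) (1,0) (1,1) (1,2) (1,3) (1,4) (1,5) (2,0) (2,1) (2,2) (2,3) (2,4) (2,5)] -> total=18
Click 2 (4,5) count=1: revealed 1 new [(4,5)] -> total=19
Click 3 (1,0) count=0: revealed 0 new [(none)] -> total=19
Click 4 (6,4) count=0: revealed 11 new [(4,3) (4,4) (4,6) (5,3) (5,4) (5,5) (5,6) (6,3) (6,4) (6,5) (6,6)] -> total=30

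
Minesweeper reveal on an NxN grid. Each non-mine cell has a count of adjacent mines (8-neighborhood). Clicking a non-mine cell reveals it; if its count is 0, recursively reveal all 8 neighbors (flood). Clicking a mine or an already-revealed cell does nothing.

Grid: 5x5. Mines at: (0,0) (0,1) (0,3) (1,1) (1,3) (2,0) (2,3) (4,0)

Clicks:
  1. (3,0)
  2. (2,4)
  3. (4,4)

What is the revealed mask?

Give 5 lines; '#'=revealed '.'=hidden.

Answer: .....
.....
....#
#####
.####

Derivation:
Click 1 (3,0) count=2: revealed 1 new [(3,0)] -> total=1
Click 2 (2,4) count=2: revealed 1 new [(2,4)] -> total=2
Click 3 (4,4) count=0: revealed 8 new [(3,1) (3,2) (3,3) (3,4) (4,1) (4,2) (4,3) (4,4)] -> total=10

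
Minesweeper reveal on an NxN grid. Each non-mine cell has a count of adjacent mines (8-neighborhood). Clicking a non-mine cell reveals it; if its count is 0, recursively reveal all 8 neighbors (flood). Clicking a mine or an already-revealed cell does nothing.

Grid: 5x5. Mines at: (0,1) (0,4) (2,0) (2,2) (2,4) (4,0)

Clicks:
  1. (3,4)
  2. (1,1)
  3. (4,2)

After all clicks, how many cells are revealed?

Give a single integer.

Answer: 9

Derivation:
Click 1 (3,4) count=1: revealed 1 new [(3,4)] -> total=1
Click 2 (1,1) count=3: revealed 1 new [(1,1)] -> total=2
Click 3 (4,2) count=0: revealed 7 new [(3,1) (3,2) (3,3) (4,1) (4,2) (4,3) (4,4)] -> total=9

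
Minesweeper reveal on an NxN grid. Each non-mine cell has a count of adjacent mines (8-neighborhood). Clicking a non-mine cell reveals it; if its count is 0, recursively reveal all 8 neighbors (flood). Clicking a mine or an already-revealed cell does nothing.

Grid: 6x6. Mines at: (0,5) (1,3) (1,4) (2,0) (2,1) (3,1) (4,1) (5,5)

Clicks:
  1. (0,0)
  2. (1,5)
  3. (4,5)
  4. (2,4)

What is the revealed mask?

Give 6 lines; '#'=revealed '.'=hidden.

Click 1 (0,0) count=0: revealed 6 new [(0,0) (0,1) (0,2) (1,0) (1,1) (1,2)] -> total=6
Click 2 (1,5) count=2: revealed 1 new [(1,5)] -> total=7
Click 3 (4,5) count=1: revealed 1 new [(4,5)] -> total=8
Click 4 (2,4) count=2: revealed 1 new [(2,4)] -> total=9

Answer: ###...
###..#
....#.
......
.....#
......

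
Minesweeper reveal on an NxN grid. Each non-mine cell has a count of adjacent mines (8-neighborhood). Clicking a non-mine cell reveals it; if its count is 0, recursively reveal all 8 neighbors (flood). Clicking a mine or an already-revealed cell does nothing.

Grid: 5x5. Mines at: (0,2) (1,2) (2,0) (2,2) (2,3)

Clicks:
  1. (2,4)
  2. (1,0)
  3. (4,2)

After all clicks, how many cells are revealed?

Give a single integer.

Click 1 (2,4) count=1: revealed 1 new [(2,4)] -> total=1
Click 2 (1,0) count=1: revealed 1 new [(1,0)] -> total=2
Click 3 (4,2) count=0: revealed 10 new [(3,0) (3,1) (3,2) (3,3) (3,4) (4,0) (4,1) (4,2) (4,3) (4,4)] -> total=12

Answer: 12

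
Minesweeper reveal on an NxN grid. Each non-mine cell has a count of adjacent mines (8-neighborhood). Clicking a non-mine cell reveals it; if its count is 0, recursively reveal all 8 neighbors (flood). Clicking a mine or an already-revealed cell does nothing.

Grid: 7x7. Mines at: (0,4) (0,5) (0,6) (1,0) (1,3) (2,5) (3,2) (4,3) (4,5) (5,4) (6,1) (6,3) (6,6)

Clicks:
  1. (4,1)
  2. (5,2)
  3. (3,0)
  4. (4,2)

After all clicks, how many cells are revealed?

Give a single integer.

Click 1 (4,1) count=1: revealed 1 new [(4,1)] -> total=1
Click 2 (5,2) count=3: revealed 1 new [(5,2)] -> total=2
Click 3 (3,0) count=0: revealed 7 new [(2,0) (2,1) (3,0) (3,1) (4,0) (5,0) (5,1)] -> total=9
Click 4 (4,2) count=2: revealed 1 new [(4,2)] -> total=10

Answer: 10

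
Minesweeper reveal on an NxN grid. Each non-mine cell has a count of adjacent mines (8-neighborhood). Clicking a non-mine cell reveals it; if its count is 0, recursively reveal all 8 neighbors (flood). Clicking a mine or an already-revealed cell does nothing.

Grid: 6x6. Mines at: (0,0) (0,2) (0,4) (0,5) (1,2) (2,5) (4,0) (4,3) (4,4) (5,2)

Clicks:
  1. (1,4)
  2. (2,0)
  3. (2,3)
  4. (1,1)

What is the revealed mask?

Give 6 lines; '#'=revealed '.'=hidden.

Answer: ......
##..#.
##.#..
##....
......
......

Derivation:
Click 1 (1,4) count=3: revealed 1 new [(1,4)] -> total=1
Click 2 (2,0) count=0: revealed 6 new [(1,0) (1,1) (2,0) (2,1) (3,0) (3,1)] -> total=7
Click 3 (2,3) count=1: revealed 1 new [(2,3)] -> total=8
Click 4 (1,1) count=3: revealed 0 new [(none)] -> total=8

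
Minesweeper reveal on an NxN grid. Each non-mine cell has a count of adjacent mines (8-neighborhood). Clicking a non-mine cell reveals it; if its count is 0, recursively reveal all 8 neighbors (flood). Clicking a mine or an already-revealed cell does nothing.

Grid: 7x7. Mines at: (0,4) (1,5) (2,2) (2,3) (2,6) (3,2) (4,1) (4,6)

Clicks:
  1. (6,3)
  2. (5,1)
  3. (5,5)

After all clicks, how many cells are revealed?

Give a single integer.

Click 1 (6,3) count=0: revealed 21 new [(3,3) (3,4) (3,5) (4,2) (4,3) (4,4) (4,5) (5,0) (5,1) (5,2) (5,3) (5,4) (5,5) (5,6) (6,0) (6,1) (6,2) (6,3) (6,4) (6,5) (6,6)] -> total=21
Click 2 (5,1) count=1: revealed 0 new [(none)] -> total=21
Click 3 (5,5) count=1: revealed 0 new [(none)] -> total=21

Answer: 21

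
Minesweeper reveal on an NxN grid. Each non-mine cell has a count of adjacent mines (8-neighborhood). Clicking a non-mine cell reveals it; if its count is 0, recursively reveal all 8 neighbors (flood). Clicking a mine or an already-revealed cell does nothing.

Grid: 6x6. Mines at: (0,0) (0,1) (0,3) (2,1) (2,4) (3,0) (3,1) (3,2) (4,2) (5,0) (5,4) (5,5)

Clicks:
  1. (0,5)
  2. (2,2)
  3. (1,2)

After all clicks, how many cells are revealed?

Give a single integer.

Click 1 (0,5) count=0: revealed 4 new [(0,4) (0,5) (1,4) (1,5)] -> total=4
Click 2 (2,2) count=3: revealed 1 new [(2,2)] -> total=5
Click 3 (1,2) count=3: revealed 1 new [(1,2)] -> total=6

Answer: 6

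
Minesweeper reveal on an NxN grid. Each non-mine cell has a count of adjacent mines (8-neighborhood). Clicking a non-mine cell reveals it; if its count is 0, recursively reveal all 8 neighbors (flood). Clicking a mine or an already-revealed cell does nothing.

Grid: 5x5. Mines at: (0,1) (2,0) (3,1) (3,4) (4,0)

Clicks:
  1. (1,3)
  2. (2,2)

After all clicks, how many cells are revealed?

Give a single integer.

Answer: 9

Derivation:
Click 1 (1,3) count=0: revealed 9 new [(0,2) (0,3) (0,4) (1,2) (1,3) (1,4) (2,2) (2,3) (2,4)] -> total=9
Click 2 (2,2) count=1: revealed 0 new [(none)] -> total=9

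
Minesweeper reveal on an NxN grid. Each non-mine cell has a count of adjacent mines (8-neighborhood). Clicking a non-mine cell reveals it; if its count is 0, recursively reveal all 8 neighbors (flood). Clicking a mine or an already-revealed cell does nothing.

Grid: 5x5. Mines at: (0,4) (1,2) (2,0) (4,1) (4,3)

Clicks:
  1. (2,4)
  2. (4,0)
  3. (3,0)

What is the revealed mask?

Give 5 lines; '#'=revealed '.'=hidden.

Click 1 (2,4) count=0: revealed 6 new [(1,3) (1,4) (2,3) (2,4) (3,3) (3,4)] -> total=6
Click 2 (4,0) count=1: revealed 1 new [(4,0)] -> total=7
Click 3 (3,0) count=2: revealed 1 new [(3,0)] -> total=8

Answer: .....
...##
...##
#..##
#....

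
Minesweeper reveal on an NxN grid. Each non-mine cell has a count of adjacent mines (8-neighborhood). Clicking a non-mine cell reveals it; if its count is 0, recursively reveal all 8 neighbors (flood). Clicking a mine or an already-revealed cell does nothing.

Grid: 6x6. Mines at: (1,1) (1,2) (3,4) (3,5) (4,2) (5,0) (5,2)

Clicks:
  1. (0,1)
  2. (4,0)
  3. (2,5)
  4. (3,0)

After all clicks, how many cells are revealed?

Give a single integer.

Answer: 8

Derivation:
Click 1 (0,1) count=2: revealed 1 new [(0,1)] -> total=1
Click 2 (4,0) count=1: revealed 1 new [(4,0)] -> total=2
Click 3 (2,5) count=2: revealed 1 new [(2,5)] -> total=3
Click 4 (3,0) count=0: revealed 5 new [(2,0) (2,1) (3,0) (3,1) (4,1)] -> total=8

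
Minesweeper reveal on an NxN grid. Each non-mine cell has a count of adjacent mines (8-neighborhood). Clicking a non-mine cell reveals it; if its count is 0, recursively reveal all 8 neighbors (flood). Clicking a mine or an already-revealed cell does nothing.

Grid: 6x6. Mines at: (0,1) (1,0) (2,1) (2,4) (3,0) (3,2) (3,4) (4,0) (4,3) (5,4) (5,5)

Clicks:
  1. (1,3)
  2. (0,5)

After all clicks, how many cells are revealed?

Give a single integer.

Click 1 (1,3) count=1: revealed 1 new [(1,3)] -> total=1
Click 2 (0,5) count=0: revealed 7 new [(0,2) (0,3) (0,4) (0,5) (1,2) (1,4) (1,5)] -> total=8

Answer: 8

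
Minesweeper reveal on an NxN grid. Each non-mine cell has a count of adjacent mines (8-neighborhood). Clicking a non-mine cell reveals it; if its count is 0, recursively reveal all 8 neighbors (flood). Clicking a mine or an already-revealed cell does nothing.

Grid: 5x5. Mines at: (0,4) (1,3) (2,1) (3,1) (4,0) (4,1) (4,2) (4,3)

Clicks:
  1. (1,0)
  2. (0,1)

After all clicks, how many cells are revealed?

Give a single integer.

Answer: 6

Derivation:
Click 1 (1,0) count=1: revealed 1 new [(1,0)] -> total=1
Click 2 (0,1) count=0: revealed 5 new [(0,0) (0,1) (0,2) (1,1) (1,2)] -> total=6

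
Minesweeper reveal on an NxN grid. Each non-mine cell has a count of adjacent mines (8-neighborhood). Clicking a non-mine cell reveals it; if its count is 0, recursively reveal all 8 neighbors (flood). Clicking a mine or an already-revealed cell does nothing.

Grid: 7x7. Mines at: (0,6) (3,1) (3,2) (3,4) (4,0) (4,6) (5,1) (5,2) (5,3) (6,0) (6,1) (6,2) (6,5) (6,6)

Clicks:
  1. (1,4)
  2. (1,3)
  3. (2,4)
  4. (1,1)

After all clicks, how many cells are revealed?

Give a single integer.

Answer: 18

Derivation:
Click 1 (1,4) count=0: revealed 18 new [(0,0) (0,1) (0,2) (0,3) (0,4) (0,5) (1,0) (1,1) (1,2) (1,3) (1,4) (1,5) (2,0) (2,1) (2,2) (2,3) (2,4) (2,5)] -> total=18
Click 2 (1,3) count=0: revealed 0 new [(none)] -> total=18
Click 3 (2,4) count=1: revealed 0 new [(none)] -> total=18
Click 4 (1,1) count=0: revealed 0 new [(none)] -> total=18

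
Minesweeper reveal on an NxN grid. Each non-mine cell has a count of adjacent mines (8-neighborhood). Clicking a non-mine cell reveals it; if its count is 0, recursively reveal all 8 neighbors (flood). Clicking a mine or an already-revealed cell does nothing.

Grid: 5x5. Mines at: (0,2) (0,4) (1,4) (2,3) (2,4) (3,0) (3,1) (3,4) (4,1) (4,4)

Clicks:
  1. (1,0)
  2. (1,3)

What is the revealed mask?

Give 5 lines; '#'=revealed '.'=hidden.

Click 1 (1,0) count=0: revealed 6 new [(0,0) (0,1) (1,0) (1,1) (2,0) (2,1)] -> total=6
Click 2 (1,3) count=5: revealed 1 new [(1,3)] -> total=7

Answer: ##...
##.#.
##...
.....
.....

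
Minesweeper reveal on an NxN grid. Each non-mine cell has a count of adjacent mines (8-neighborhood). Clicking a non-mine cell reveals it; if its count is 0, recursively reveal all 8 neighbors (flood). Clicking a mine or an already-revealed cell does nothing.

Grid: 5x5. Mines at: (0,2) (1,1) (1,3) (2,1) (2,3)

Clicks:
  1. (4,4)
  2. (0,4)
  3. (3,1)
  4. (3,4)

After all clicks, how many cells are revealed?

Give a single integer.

Answer: 11

Derivation:
Click 1 (4,4) count=0: revealed 10 new [(3,0) (3,1) (3,2) (3,3) (3,4) (4,0) (4,1) (4,2) (4,3) (4,4)] -> total=10
Click 2 (0,4) count=1: revealed 1 new [(0,4)] -> total=11
Click 3 (3,1) count=1: revealed 0 new [(none)] -> total=11
Click 4 (3,4) count=1: revealed 0 new [(none)] -> total=11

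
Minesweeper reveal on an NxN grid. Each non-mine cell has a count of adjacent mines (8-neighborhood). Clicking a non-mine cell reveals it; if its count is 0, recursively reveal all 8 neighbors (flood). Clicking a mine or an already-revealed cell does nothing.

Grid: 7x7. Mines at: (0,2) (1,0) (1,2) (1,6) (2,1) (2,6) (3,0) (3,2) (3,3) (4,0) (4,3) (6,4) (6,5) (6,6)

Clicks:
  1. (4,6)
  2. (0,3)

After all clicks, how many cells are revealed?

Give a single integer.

Answer: 10

Derivation:
Click 1 (4,6) count=0: revealed 9 new [(3,4) (3,5) (3,6) (4,4) (4,5) (4,6) (5,4) (5,5) (5,6)] -> total=9
Click 2 (0,3) count=2: revealed 1 new [(0,3)] -> total=10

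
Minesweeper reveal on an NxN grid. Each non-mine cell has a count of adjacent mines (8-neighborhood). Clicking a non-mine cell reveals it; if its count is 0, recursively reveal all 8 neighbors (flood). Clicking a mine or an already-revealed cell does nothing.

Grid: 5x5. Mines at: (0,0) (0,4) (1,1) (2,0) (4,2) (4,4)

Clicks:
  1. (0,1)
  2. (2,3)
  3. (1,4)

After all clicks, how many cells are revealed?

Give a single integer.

Click 1 (0,1) count=2: revealed 1 new [(0,1)] -> total=1
Click 2 (2,3) count=0: revealed 9 new [(1,2) (1,3) (1,4) (2,2) (2,3) (2,4) (3,2) (3,3) (3,4)] -> total=10
Click 3 (1,4) count=1: revealed 0 new [(none)] -> total=10

Answer: 10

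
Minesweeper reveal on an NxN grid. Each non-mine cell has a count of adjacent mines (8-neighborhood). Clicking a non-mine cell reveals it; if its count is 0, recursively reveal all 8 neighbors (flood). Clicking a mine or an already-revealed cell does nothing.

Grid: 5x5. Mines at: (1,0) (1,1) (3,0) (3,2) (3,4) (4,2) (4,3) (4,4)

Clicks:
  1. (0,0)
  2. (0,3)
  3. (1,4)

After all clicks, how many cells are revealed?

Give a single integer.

Click 1 (0,0) count=2: revealed 1 new [(0,0)] -> total=1
Click 2 (0,3) count=0: revealed 9 new [(0,2) (0,3) (0,4) (1,2) (1,3) (1,4) (2,2) (2,3) (2,4)] -> total=10
Click 3 (1,4) count=0: revealed 0 new [(none)] -> total=10

Answer: 10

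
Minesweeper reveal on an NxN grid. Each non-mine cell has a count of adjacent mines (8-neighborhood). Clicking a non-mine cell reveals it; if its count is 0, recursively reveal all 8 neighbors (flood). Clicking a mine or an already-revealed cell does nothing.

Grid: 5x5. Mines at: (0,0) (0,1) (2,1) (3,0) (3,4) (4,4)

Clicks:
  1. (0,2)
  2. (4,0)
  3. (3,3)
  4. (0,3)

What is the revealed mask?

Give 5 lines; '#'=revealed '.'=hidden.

Click 1 (0,2) count=1: revealed 1 new [(0,2)] -> total=1
Click 2 (4,0) count=1: revealed 1 new [(4,0)] -> total=2
Click 3 (3,3) count=2: revealed 1 new [(3,3)] -> total=3
Click 4 (0,3) count=0: revealed 8 new [(0,3) (0,4) (1,2) (1,3) (1,4) (2,2) (2,3) (2,4)] -> total=11

Answer: ..###
..###
..###
...#.
#....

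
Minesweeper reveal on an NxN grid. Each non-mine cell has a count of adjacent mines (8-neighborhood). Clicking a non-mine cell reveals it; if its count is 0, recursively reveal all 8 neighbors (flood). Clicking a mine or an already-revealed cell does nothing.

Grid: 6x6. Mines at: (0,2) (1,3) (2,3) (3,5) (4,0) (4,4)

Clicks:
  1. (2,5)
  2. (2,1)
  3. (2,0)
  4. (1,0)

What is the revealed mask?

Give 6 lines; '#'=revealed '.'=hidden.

Click 1 (2,5) count=1: revealed 1 new [(2,5)] -> total=1
Click 2 (2,1) count=0: revealed 11 new [(0,0) (0,1) (1,0) (1,1) (1,2) (2,0) (2,1) (2,2) (3,0) (3,1) (3,2)] -> total=12
Click 3 (2,0) count=0: revealed 0 new [(none)] -> total=12
Click 4 (1,0) count=0: revealed 0 new [(none)] -> total=12

Answer: ##....
###...
###..#
###...
......
......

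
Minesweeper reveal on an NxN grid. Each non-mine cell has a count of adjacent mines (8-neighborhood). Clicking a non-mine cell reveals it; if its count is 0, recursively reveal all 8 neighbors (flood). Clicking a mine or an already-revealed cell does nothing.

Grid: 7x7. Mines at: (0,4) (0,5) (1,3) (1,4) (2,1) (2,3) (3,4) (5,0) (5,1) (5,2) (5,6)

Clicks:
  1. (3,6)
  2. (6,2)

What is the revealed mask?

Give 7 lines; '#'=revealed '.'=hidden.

Answer: .......
.....##
.....##
.....##
.....##
.......
..#....

Derivation:
Click 1 (3,6) count=0: revealed 8 new [(1,5) (1,6) (2,5) (2,6) (3,5) (3,6) (4,5) (4,6)] -> total=8
Click 2 (6,2) count=2: revealed 1 new [(6,2)] -> total=9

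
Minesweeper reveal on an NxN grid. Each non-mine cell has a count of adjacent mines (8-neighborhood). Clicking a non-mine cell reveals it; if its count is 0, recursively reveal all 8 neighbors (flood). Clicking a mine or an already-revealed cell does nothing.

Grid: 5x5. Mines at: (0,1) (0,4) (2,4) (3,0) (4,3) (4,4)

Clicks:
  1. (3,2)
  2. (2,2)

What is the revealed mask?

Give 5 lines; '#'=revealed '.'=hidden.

Click 1 (3,2) count=1: revealed 1 new [(3,2)] -> total=1
Click 2 (2,2) count=0: revealed 8 new [(1,1) (1,2) (1,3) (2,1) (2,2) (2,3) (3,1) (3,3)] -> total=9

Answer: .....
.###.
.###.
.###.
.....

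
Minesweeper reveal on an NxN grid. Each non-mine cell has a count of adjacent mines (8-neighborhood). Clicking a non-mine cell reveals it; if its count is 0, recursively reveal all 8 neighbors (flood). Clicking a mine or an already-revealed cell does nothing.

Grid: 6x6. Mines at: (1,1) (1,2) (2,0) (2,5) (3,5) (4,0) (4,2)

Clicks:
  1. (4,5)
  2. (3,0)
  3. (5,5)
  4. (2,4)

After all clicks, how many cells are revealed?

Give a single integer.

Click 1 (4,5) count=1: revealed 1 new [(4,5)] -> total=1
Click 2 (3,0) count=2: revealed 1 new [(3,0)] -> total=2
Click 3 (5,5) count=0: revealed 5 new [(4,3) (4,4) (5,3) (5,4) (5,5)] -> total=7
Click 4 (2,4) count=2: revealed 1 new [(2,4)] -> total=8

Answer: 8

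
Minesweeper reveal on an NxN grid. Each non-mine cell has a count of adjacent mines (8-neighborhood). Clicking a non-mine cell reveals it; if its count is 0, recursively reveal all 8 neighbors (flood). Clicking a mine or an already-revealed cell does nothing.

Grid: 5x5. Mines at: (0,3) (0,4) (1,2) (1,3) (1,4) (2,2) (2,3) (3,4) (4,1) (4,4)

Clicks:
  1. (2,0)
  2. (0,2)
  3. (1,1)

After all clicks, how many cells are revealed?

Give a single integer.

Answer: 9

Derivation:
Click 1 (2,0) count=0: revealed 8 new [(0,0) (0,1) (1,0) (1,1) (2,0) (2,1) (3,0) (3,1)] -> total=8
Click 2 (0,2) count=3: revealed 1 new [(0,2)] -> total=9
Click 3 (1,1) count=2: revealed 0 new [(none)] -> total=9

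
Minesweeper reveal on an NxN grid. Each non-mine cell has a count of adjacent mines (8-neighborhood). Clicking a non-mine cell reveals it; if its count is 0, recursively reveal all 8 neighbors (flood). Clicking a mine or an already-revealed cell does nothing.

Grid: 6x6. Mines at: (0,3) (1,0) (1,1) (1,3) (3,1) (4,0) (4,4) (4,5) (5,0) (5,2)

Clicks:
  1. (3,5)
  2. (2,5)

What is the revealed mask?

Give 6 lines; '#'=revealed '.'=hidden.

Click 1 (3,5) count=2: revealed 1 new [(3,5)] -> total=1
Click 2 (2,5) count=0: revealed 7 new [(0,4) (0,5) (1,4) (1,5) (2,4) (2,5) (3,4)] -> total=8

Answer: ....##
....##
....##
....##
......
......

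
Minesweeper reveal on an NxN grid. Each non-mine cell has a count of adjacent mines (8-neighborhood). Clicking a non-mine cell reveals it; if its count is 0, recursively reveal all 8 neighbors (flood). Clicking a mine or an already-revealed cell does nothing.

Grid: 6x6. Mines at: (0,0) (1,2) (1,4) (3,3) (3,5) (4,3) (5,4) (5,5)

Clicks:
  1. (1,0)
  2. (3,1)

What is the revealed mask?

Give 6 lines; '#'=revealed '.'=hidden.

Answer: ......
##....
###...
###...
###...
###...

Derivation:
Click 1 (1,0) count=1: revealed 1 new [(1,0)] -> total=1
Click 2 (3,1) count=0: revealed 13 new [(1,1) (2,0) (2,1) (2,2) (3,0) (3,1) (3,2) (4,0) (4,1) (4,2) (5,0) (5,1) (5,2)] -> total=14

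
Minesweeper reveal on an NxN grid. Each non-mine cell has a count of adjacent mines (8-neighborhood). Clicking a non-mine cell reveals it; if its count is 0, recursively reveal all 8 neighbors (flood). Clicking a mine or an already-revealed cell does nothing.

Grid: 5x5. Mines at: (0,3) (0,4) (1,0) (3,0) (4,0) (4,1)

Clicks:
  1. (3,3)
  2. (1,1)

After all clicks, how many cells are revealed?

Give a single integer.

Answer: 15

Derivation:
Click 1 (3,3) count=0: revealed 15 new [(1,1) (1,2) (1,3) (1,4) (2,1) (2,2) (2,3) (2,4) (3,1) (3,2) (3,3) (3,4) (4,2) (4,3) (4,4)] -> total=15
Click 2 (1,1) count=1: revealed 0 new [(none)] -> total=15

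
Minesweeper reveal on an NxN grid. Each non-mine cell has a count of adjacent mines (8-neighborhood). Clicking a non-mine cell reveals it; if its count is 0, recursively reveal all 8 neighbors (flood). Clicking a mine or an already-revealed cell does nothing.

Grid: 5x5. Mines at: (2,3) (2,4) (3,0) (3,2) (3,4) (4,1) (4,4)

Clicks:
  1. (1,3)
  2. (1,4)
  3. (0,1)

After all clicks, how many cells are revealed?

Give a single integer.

Answer: 13

Derivation:
Click 1 (1,3) count=2: revealed 1 new [(1,3)] -> total=1
Click 2 (1,4) count=2: revealed 1 new [(1,4)] -> total=2
Click 3 (0,1) count=0: revealed 11 new [(0,0) (0,1) (0,2) (0,3) (0,4) (1,0) (1,1) (1,2) (2,0) (2,1) (2,2)] -> total=13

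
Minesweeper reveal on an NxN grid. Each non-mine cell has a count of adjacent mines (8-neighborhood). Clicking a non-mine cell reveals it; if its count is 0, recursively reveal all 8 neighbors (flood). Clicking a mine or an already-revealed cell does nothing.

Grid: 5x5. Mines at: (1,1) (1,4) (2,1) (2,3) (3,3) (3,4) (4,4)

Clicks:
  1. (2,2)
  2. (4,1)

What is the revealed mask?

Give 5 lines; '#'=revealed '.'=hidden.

Answer: .....
.....
..#..
###..
###..

Derivation:
Click 1 (2,2) count=4: revealed 1 new [(2,2)] -> total=1
Click 2 (4,1) count=0: revealed 6 new [(3,0) (3,1) (3,2) (4,0) (4,1) (4,2)] -> total=7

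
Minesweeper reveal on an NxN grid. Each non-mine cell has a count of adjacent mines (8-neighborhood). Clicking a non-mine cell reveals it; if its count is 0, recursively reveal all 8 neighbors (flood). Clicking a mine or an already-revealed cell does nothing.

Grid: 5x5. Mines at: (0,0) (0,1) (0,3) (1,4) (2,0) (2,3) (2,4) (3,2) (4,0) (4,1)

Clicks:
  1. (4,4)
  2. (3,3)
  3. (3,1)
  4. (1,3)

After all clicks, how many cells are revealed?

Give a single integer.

Answer: 6

Derivation:
Click 1 (4,4) count=0: revealed 4 new [(3,3) (3,4) (4,3) (4,4)] -> total=4
Click 2 (3,3) count=3: revealed 0 new [(none)] -> total=4
Click 3 (3,1) count=4: revealed 1 new [(3,1)] -> total=5
Click 4 (1,3) count=4: revealed 1 new [(1,3)] -> total=6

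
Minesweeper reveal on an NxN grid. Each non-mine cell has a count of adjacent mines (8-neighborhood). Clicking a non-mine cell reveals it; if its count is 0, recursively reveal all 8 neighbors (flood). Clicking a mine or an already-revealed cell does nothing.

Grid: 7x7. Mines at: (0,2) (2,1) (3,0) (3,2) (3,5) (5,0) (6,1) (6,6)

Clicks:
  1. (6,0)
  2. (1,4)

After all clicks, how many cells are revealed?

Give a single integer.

Click 1 (6,0) count=2: revealed 1 new [(6,0)] -> total=1
Click 2 (1,4) count=0: revealed 12 new [(0,3) (0,4) (0,5) (0,6) (1,3) (1,4) (1,5) (1,6) (2,3) (2,4) (2,5) (2,6)] -> total=13

Answer: 13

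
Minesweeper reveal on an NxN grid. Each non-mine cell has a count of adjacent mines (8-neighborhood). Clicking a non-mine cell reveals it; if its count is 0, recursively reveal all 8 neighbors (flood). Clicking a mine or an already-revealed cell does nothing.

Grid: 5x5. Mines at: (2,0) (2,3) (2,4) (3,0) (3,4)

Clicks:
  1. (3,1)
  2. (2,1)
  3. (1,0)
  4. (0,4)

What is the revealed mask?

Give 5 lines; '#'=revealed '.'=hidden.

Answer: #####
#####
.#...
.#...
.....

Derivation:
Click 1 (3,1) count=2: revealed 1 new [(3,1)] -> total=1
Click 2 (2,1) count=2: revealed 1 new [(2,1)] -> total=2
Click 3 (1,0) count=1: revealed 1 new [(1,0)] -> total=3
Click 4 (0,4) count=0: revealed 9 new [(0,0) (0,1) (0,2) (0,3) (0,4) (1,1) (1,2) (1,3) (1,4)] -> total=12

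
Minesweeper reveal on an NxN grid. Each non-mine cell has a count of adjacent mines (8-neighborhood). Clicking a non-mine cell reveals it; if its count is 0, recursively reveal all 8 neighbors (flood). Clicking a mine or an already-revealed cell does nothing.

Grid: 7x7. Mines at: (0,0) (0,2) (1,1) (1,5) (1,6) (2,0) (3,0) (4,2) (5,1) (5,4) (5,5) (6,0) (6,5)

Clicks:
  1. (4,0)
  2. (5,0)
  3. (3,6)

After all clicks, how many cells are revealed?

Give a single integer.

Answer: 19

Derivation:
Click 1 (4,0) count=2: revealed 1 new [(4,0)] -> total=1
Click 2 (5,0) count=2: revealed 1 new [(5,0)] -> total=2
Click 3 (3,6) count=0: revealed 17 new [(1,2) (1,3) (1,4) (2,2) (2,3) (2,4) (2,5) (2,6) (3,2) (3,3) (3,4) (3,5) (3,6) (4,3) (4,4) (4,5) (4,6)] -> total=19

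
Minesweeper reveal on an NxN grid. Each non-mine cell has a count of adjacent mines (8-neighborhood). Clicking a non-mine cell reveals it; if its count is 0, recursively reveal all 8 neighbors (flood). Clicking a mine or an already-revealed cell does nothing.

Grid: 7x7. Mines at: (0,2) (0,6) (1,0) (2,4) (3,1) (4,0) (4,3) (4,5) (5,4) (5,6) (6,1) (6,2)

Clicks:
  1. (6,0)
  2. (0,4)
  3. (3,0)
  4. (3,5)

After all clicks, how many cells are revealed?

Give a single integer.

Answer: 9

Derivation:
Click 1 (6,0) count=1: revealed 1 new [(6,0)] -> total=1
Click 2 (0,4) count=0: revealed 6 new [(0,3) (0,4) (0,5) (1,3) (1,4) (1,5)] -> total=7
Click 3 (3,0) count=2: revealed 1 new [(3,0)] -> total=8
Click 4 (3,5) count=2: revealed 1 new [(3,5)] -> total=9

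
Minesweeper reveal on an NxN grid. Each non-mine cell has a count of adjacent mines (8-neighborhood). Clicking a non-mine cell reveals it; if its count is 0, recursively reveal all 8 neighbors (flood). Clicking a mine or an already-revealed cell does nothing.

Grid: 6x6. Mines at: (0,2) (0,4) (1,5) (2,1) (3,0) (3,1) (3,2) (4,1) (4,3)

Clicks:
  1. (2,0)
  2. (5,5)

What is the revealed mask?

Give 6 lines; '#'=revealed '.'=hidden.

Answer: ......
......
#...##
....##
....##
....##

Derivation:
Click 1 (2,0) count=3: revealed 1 new [(2,0)] -> total=1
Click 2 (5,5) count=0: revealed 8 new [(2,4) (2,5) (3,4) (3,5) (4,4) (4,5) (5,4) (5,5)] -> total=9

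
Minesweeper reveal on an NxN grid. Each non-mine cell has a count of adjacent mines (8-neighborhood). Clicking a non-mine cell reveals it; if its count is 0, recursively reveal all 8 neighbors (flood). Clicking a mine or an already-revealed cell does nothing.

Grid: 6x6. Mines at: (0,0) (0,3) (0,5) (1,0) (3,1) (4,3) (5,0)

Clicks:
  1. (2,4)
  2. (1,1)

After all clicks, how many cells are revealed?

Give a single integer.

Click 1 (2,4) count=0: revealed 16 new [(1,2) (1,3) (1,4) (1,5) (2,2) (2,3) (2,4) (2,5) (3,2) (3,3) (3,4) (3,5) (4,4) (4,5) (5,4) (5,5)] -> total=16
Click 2 (1,1) count=2: revealed 1 new [(1,1)] -> total=17

Answer: 17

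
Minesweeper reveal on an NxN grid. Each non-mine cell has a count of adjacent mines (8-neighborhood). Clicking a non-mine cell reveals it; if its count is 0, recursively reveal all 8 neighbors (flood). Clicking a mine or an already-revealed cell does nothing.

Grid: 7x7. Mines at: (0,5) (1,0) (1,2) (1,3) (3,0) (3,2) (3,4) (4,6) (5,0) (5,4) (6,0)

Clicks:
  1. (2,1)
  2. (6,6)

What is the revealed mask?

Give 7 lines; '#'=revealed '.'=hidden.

Click 1 (2,1) count=4: revealed 1 new [(2,1)] -> total=1
Click 2 (6,6) count=0: revealed 4 new [(5,5) (5,6) (6,5) (6,6)] -> total=5

Answer: .......
.......
.#.....
.......
.......
.....##
.....##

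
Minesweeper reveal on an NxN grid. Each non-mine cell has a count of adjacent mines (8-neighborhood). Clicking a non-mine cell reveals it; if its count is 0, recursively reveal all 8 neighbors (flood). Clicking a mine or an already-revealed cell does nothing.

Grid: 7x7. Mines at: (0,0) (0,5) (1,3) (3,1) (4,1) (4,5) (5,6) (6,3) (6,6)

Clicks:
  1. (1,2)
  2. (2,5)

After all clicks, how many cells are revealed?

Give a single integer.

Answer: 10

Derivation:
Click 1 (1,2) count=1: revealed 1 new [(1,2)] -> total=1
Click 2 (2,5) count=0: revealed 9 new [(1,4) (1,5) (1,6) (2,4) (2,5) (2,6) (3,4) (3,5) (3,6)] -> total=10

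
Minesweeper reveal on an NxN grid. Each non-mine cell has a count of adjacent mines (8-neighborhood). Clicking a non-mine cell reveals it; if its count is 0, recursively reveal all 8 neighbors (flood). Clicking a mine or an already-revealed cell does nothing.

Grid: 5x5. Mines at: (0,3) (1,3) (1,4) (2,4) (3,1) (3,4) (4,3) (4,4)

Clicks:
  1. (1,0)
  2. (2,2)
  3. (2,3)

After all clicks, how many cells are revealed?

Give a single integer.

Click 1 (1,0) count=0: revealed 9 new [(0,0) (0,1) (0,2) (1,0) (1,1) (1,2) (2,0) (2,1) (2,2)] -> total=9
Click 2 (2,2) count=2: revealed 0 new [(none)] -> total=9
Click 3 (2,3) count=4: revealed 1 new [(2,3)] -> total=10

Answer: 10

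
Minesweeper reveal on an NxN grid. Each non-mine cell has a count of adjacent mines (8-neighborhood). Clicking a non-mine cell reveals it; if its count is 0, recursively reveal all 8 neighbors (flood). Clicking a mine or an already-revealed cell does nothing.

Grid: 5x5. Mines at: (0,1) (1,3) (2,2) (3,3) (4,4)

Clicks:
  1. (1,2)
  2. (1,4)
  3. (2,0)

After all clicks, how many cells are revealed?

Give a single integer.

Answer: 12

Derivation:
Click 1 (1,2) count=3: revealed 1 new [(1,2)] -> total=1
Click 2 (1,4) count=1: revealed 1 new [(1,4)] -> total=2
Click 3 (2,0) count=0: revealed 10 new [(1,0) (1,1) (2,0) (2,1) (3,0) (3,1) (3,2) (4,0) (4,1) (4,2)] -> total=12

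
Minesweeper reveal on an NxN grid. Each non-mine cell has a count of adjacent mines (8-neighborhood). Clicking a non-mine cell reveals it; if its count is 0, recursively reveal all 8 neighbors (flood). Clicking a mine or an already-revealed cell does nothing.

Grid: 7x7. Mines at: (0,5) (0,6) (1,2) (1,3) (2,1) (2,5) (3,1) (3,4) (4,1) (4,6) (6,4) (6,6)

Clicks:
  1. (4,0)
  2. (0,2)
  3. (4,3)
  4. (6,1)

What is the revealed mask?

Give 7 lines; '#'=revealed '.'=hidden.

Answer: ..#....
.......
.......
.......
#..#...
####...
####...

Derivation:
Click 1 (4,0) count=2: revealed 1 new [(4,0)] -> total=1
Click 2 (0,2) count=2: revealed 1 new [(0,2)] -> total=2
Click 3 (4,3) count=1: revealed 1 new [(4,3)] -> total=3
Click 4 (6,1) count=0: revealed 8 new [(5,0) (5,1) (5,2) (5,3) (6,0) (6,1) (6,2) (6,3)] -> total=11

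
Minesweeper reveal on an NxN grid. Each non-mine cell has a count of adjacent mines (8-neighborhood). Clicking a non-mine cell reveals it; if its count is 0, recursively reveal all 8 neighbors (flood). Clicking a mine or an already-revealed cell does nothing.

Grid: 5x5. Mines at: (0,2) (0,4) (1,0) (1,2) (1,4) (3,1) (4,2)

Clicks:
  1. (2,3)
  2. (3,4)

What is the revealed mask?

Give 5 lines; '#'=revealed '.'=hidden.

Click 1 (2,3) count=2: revealed 1 new [(2,3)] -> total=1
Click 2 (3,4) count=0: revealed 5 new [(2,4) (3,3) (3,4) (4,3) (4,4)] -> total=6

Answer: .....
.....
...##
...##
...##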